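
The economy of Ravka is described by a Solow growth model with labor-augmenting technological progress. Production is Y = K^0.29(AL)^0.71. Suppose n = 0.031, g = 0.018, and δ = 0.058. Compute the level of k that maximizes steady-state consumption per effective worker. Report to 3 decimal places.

Capital per effective worker breaks even when investment replaces (n + g + δ)·k; here n + g + δ = 0.107.
At the golden rule the marginal product of capital equals n+g+δ: 0.29·k^(0.29−1) = 0.107. Solving, k_gold = (0.29/0.107)^(1/0.71) ≈ 4.0727.

k_gold ≈ 4.073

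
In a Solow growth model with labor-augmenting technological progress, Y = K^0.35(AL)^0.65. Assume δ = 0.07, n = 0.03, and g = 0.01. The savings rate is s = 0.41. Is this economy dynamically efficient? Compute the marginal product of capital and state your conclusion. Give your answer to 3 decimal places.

Capital per effective worker breaks even when investment replaces (n + g + δ)·k; here n + g + δ = 0.11.
Steady-state k*: s·k^0.35 = 0.11·k gives k* = (0.41/0.11)^(1/0.65) ≈ 7.5694.
MPK = 0.35·7.5694^(-0.65) ≈ 0.0939.
MPK < n+g+δ = 0.11, so the economy is dynamically inefficient (over-saving).

dynamically inefficient; MPK ≈ 0.094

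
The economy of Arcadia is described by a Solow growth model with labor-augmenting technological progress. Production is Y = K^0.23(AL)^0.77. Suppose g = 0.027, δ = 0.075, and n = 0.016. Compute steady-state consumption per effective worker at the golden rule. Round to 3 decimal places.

c_gold ≈ 0.940

The effective depreciation rate is n + g + δ = 0.016 + 0.027 + 0.075 = 0.118.
Golden rule sets MPK = n+g+δ: 0.23·k^(0.23−1) = 0.118, so k_gold = (0.23/0.118)^(1/0.77) ≈ 2.3792.
y_gold = 2.3792^0.23 ≈ 1.2206.
c_gold = y_gold − (n+g+δ)·k_gold = 1.2206 − 0.118·2.3792 ≈ 0.9399.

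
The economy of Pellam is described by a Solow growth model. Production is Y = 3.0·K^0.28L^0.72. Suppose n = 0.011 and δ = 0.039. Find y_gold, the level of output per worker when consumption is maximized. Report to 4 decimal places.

y_gold ≈ 8.9873

Capital per worker breaks even when investment replaces (n + δ)·k; here n + δ = 0.05.
At the golden rule the marginal product of capital equals n+δ: 0.28·3.0·k^(0.28−1) = 0.05. Solving, k_gold = (0.28·3.0/0.05)^(1/0.72) ≈ 50.3290.
Output: y_gold = 3.0·k_gold^0.28 = 3.0·50.3290^0.28 ≈ 8.9873.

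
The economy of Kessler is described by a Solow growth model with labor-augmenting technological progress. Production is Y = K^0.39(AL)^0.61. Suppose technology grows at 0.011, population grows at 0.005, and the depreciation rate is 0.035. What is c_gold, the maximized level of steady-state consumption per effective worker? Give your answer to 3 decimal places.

Capital per effective worker breaks even when investment replaces (n + g + δ)·k; here n + g + δ = 0.051.
Setting f'(k) = n+g+δ gives 0.39·k^(0.39−1) = 0.051, hence k_gold = (0.39/0.051)^(1/0.61) ≈ 28.0771.
y_gold = 28.0771^0.39 ≈ 3.6716.
c_gold = y_gold − (n+g+δ)·k_gold = 3.6716 − 0.051·28.0771 ≈ 2.2397.

c_gold ≈ 2.240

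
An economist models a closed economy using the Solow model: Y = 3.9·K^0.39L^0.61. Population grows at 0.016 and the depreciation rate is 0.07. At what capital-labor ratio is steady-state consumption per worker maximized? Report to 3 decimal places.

Capital per worker breaks even when investment replaces (n + δ)·k; here n + δ = 0.086.
Setting f'(k) = n+δ gives 0.39·3.9·k^(0.39−1) = 0.086, hence k_gold = (0.39·3.9/0.086)^(1/0.61) ≈ 110.9932.

k_gold ≈ 110.993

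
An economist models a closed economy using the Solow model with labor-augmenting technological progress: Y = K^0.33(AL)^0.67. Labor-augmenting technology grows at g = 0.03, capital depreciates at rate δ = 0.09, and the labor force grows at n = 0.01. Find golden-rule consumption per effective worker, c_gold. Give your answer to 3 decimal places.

c_gold ≈ 1.060

Capital per effective worker breaks even when investment replaces (n + g + δ)·k; here n + g + δ = 0.13.
Golden rule sets MPK = n+g+δ: 0.33·k^(0.33−1) = 0.13, so k_gold = (0.33/0.13)^(1/0.67) ≈ 4.0164.
y_gold = 4.0164^0.33 ≈ 1.5822.
c_gold = y_gold − (n+g+δ)·k_gold = 1.5822 − 0.13·4.0164 ≈ 1.0601.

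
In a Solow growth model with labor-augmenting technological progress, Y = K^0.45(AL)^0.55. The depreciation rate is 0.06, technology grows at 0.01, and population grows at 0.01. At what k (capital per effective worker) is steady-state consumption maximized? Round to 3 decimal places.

k_gold ≈ 23.113

The effective depreciation rate is n + g + δ = 0.01 + 0.01 + 0.06 = 0.08.
Setting f'(k) = n+g+δ gives 0.45·k^(0.45−1) = 0.08, hence k_gold = (0.45/0.08)^(1/0.55) ≈ 23.1132.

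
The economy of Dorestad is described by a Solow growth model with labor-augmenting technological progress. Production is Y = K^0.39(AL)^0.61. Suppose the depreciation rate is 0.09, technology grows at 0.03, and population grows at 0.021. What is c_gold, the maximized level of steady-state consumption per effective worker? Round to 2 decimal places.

Capital per effective worker breaks even when investment replaces (n + g + δ)·k; here n + g + δ = 0.141.
Golden rule sets MPK = n+g+δ: 0.39·k^(0.39−1) = 0.141, so k_gold = (0.39/0.141)^(1/0.61) ≈ 5.3007.
y_gold = 5.3007^0.39 ≈ 1.9164.
c_gold = y_gold − (n+g+δ)·k_gold = 1.9164 − 0.141·5.3007 ≈ 1.1690.

c_gold ≈ 1.17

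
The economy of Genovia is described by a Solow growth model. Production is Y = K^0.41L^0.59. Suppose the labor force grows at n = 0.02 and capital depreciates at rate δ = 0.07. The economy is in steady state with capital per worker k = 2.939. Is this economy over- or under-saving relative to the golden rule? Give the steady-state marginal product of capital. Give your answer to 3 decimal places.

Capital per worker breaks even when investment replaces (n + δ)·k; here n + δ = 0.09.
MPK = 0.41·k^(0.41−1) = 0.41·2.939^(-0.59) ≈ 0.2170.
MPK > 0.09, so the economy is dynamically efficient (under-saving).

under-saving; MPK ≈ 0.217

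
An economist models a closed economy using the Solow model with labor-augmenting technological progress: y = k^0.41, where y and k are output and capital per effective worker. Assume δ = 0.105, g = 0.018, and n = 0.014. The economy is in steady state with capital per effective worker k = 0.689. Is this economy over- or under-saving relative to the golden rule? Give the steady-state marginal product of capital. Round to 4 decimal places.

n + g + δ = 0.014 + 0.018 + 0.105 = 0.137.
MPK = 0.41·k^(0.41−1) = 0.41·0.689^(-0.59) ≈ 0.5108.
MPK > 0.137, so the economy is dynamically efficient (under-saving).

under-saving; MPK ≈ 0.5108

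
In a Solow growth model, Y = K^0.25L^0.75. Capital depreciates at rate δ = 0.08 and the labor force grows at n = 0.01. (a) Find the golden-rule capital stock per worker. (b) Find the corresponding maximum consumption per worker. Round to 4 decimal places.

(a) k_gold ≈ 3.9048; (b) c_gold ≈ 1.0543

Capital per worker breaks even when investment replaces (n + δ)·k; here n + δ = 0.09.
Maximizing c = f(k) − (n+δ)·k gives f'(k) = n+δ, i.e. 0.25·k^(0.25−1) = 0.09, so k_gold = (0.25/0.09)^(1/0.75) ≈ 3.9048.
y_gold = 3.9048^0.25 ≈ 1.4057; c_gold = y_gold − 0.09·k_gold ≈ 1.0543.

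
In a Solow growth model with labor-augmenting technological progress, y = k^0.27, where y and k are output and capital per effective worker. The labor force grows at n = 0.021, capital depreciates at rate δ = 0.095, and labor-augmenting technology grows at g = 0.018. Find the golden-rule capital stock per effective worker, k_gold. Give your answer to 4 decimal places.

k_gold ≈ 2.6109

Capital per effective worker breaks even when investment replaces (n + g + δ)·k; here n + g + δ = 0.134.
Maximizing c = f(k) − (n+g+δ)·k gives f'(k) = n+g+δ, i.e. 0.27·k^(0.27−1) = 0.134, so k_gold = (0.27/0.134)^(1/0.73) ≈ 2.6109.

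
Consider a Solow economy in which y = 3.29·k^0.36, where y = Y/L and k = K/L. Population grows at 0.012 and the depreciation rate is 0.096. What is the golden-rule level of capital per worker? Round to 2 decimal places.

k_gold ≈ 42.18

Break-even investment rate: n + δ = 0.012 + 0.096 = 0.108.
Setting f'(k) = n+δ gives 0.36·3.29·k^(0.36−1) = 0.108, hence k_gold = (0.36·3.29/0.108)^(1/0.64) ≈ 42.1810.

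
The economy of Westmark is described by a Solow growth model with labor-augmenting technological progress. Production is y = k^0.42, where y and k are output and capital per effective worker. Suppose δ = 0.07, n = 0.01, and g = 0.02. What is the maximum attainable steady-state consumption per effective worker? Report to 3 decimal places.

c_gold ≈ 1.640

Capital per effective worker breaks even when investment replaces (n + g + δ)·k; here n + g + δ = 0.1.
Golden rule sets MPK = n+g+δ: 0.42·k^(0.42−1) = 0.1, so k_gold = (0.42/0.1)^(1/0.58) ≈ 11.8732.
y_gold = 11.8732^0.42 ≈ 2.8270.
c_gold = y_gold − (n+g+δ)·k_gold = 2.8270 − 0.1·11.8732 ≈ 1.6396.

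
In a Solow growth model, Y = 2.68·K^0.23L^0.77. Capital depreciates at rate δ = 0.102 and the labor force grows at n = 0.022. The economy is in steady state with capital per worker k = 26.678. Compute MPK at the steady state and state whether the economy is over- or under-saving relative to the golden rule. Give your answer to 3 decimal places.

Break-even investment rate: n + δ = 0.022 + 0.102 = 0.124.
MPK = 0.23·2.68·k^(0.23−1) = 0.23·2.68·26.678^(-0.77) ≈ 0.0492.
MPK < 0.124, so the economy is dynamically inefficient (over-saving).

over-saving; MPK ≈ 0.049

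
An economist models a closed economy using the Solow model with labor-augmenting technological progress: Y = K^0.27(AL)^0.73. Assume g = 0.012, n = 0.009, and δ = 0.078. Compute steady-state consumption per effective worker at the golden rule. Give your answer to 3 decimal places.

c_gold ≈ 1.058

Break-even investment rate: n + g + δ = 0.009 + 0.012 + 0.078 = 0.099.
Setting f'(k) = n+g+δ gives 0.27·k^(0.27−1) = 0.099, hence k_gold = (0.27/0.099)^(1/0.73) ≈ 3.9527.
y_gold = 3.9527^0.27 ≈ 1.4493.
c_gold = y_gold − (n+g+δ)·k_gold = 1.4493 − 0.099·3.9527 ≈ 1.0580.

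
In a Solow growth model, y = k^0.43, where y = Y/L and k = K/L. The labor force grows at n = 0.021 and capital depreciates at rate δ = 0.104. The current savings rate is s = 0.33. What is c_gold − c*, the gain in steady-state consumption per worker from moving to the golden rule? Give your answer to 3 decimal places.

Δc ≈ 0.054

The effective depreciation rate is n + δ = 0.021 + 0.104 = 0.125.
Current steady state (s = 0.33): k* = (0.33/0.125)^(1/0.57) ≈ 5.4911, y* = 5.4911^0.43 ≈ 2.0799, c* = (1−0.33)·2.0799 ≈ 1.3936.
Maximizing c = f(k) − (n+δ)·k gives f'(k) = n+δ, i.e. 0.43·k^(0.43−1) = 0.125, so k_gold = (0.43/0.125)^(1/0.57) ≈ 8.7364.
y_gold = 8.7364^0.43 ≈ 2.5396, c_gold = y_gold − 0.125·k_gold ≈ 1.4476.
Gain: Δc = 1.4476 − 1.3936 ≈ 0.0540.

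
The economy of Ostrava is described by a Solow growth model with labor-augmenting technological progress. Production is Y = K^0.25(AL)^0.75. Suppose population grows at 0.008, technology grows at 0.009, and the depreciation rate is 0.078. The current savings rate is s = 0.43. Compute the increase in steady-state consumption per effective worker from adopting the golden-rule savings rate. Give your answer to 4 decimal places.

Break-even investment rate: n + g + δ = 0.008 + 0.009 + 0.078 = 0.095.
Current steady state (s = 0.43): k* = (0.43/0.095)^(1/0.75) ≈ 7.4873, y* = 7.4873^0.25 ≈ 1.6542, c* = (1−0.43)·1.6542 ≈ 0.9429.
Maximizing c = f(k) − (n+g+δ)·k gives f'(k) = n+g+δ, i.e. 0.25·k^(0.25−1) = 0.095, so k_gold = (0.25/0.095)^(1/0.75) ≈ 3.6332.
y_gold = 3.6332^0.25 ≈ 1.3806, c_gold = y_gold − 0.095·k_gold ≈ 1.0355.
Gain: Δc = 1.0355 − 0.9429 ≈ 0.0926.

Δc ≈ 0.0926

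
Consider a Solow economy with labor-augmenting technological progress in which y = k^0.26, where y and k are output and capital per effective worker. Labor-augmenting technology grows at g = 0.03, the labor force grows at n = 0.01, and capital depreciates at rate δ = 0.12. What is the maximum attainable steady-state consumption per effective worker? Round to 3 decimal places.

The effective depreciation rate is n + g + δ = 0.01 + 0.03 + 0.12 = 0.16.
Maximizing c = f(k) − (n+g+δ)·k gives f'(k) = n+g+δ, i.e. 0.26·k^(0.26−1) = 0.16, so k_gold = (0.26/0.16)^(1/0.74) ≈ 1.9272.
y_gold = 1.9272^0.26 ≈ 1.1860.
c_gold = y_gold − (n+g+δ)·k_gold = 1.1860 − 0.16·1.9272 ≈ 0.8776.

c_gold ≈ 0.878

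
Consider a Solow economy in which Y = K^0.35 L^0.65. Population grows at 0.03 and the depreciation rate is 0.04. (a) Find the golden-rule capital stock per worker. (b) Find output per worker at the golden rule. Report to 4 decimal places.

n + δ = 0.03 + 0.04 = 0.07.
At the golden rule the marginal product of capital equals n+δ: 0.35·k^(0.35−1) = 0.07. Solving, k_gold = (0.35/0.07)^(1/0.65) ≈ 11.8943.
y_gold = 11.8943^0.35 ≈ 2.3789.

(a) k_gold ≈ 11.8943; (b) y_gold ≈ 2.3789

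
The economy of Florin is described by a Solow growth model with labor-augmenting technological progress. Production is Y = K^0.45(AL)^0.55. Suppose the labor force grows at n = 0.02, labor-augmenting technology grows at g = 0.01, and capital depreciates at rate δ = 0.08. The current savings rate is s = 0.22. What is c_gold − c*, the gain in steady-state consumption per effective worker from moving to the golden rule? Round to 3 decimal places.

Δc ≈ 0.366

The effective depreciation rate is n + g + δ = 0.02 + 0.01 + 0.08 = 0.11.
Current steady state (s = 0.22): k* = (0.22/0.11)^(1/0.55) ≈ 3.5264, y* = 3.5264^0.45 ≈ 1.7632, c* = (1−0.22)·1.7632 ≈ 1.3753.
Maximizing c = f(k) − (n+g+δ)·k gives f'(k) = n+g+δ, i.e. 0.45·k^(0.45−1) = 0.11, so k_gold = (0.45/0.11)^(1/0.55) ≈ 12.9539.
y_gold = 12.9539^0.45 ≈ 3.1665, c_gold = y_gold − 0.11·k_gold ≈ 1.7416.
Gain: Δc = 1.7416 − 1.3753 ≈ 0.3663.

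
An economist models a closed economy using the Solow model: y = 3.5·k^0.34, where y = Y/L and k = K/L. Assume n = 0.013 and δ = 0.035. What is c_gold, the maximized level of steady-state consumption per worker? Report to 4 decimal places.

n + δ = 0.013 + 0.035 = 0.048.
Setting f'(k) = n+δ gives 0.34·3.5·k^(0.34−1) = 0.048, hence k_gold = (0.34·3.5/0.048)^(1/0.66) ≈ 129.5939.
y_gold = 3.5·129.5939^0.34 ≈ 18.2956.
c_gold = y_gold − (n+δ)·k_gold = 18.2956 − 0.048·129.5939 ≈ 12.0751.

c_gold ≈ 12.0751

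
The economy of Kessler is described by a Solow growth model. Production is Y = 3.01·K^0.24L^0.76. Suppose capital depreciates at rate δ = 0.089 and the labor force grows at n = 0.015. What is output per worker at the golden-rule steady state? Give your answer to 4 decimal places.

y_gold ≈ 5.5511

Break-even investment rate: n + δ = 0.015 + 0.089 = 0.104.
Setting f'(k) = n+δ gives 0.24·3.01·k^(0.24−1) = 0.104, hence k_gold = (0.24·3.01/0.104)^(1/0.76) ≈ 12.8103.
Output: y_gold = 3.01·k_gold^0.24 = 3.01·12.8103^0.24 ≈ 5.5511.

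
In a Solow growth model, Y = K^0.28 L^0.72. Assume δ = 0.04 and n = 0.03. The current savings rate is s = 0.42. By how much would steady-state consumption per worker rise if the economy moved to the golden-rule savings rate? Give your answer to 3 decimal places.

Δc ≈ 0.070

Break-even investment rate: n + δ = 0.03 + 0.04 = 0.07.
Current steady state (s = 0.42): k* = (0.42/0.07)^(1/0.72) ≈ 12.0439, y* = 12.0439^0.28 ≈ 2.0073, c* = (1−0.42)·2.0073 ≈ 1.1642.
At the golden rule the marginal product of capital equals n+δ: 0.28·k^(0.28−1) = 0.07. Solving, k_gold = (0.28/0.07)^(1/0.72) ≈ 6.8580.
y_gold = 6.8580^0.28 ≈ 1.7145, c_gold = y_gold − 0.07·k_gold ≈ 1.2344.
Gain: Δc = 1.2344 − 1.1642 ≈ 0.0702.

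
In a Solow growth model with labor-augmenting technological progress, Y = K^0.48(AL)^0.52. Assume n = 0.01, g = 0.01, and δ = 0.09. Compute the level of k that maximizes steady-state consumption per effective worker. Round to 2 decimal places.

k_gold ≈ 17.00

Capital per effective worker breaks even when investment replaces (n + g + δ)·k; here n + g + δ = 0.11.
At the golden rule the marginal product of capital equals n+g+δ: 0.48·k^(0.48−1) = 0.11. Solving, k_gold = (0.48/0.11)^(1/0.52) ≈ 17.0011.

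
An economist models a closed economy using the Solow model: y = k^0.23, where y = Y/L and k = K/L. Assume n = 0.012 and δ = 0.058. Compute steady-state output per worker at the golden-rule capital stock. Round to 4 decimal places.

Capital per worker breaks even when investment replaces (n + δ)·k; here n + δ = 0.07.
At the golden rule the marginal product of capital equals n+δ: 0.23·k^(0.23−1) = 0.07. Solving, k_gold = (0.23/0.07)^(1/0.77) ≈ 4.6876.
Output: y_gold = k_gold^0.23 = 4.6876^0.23 ≈ 1.4267.

y_gold ≈ 1.4267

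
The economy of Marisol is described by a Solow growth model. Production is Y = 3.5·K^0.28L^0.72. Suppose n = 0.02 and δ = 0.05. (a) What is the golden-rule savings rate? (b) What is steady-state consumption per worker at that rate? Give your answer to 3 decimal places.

Capital per worker breaks even when investment replaces (n + δ)·k; here n + δ = 0.07.
For Cobb-Douglas, s_gold equals capital's share: s_gold = 0.28.
Maximizing c = f(k) − (n+δ)·k gives f'(k) = n+δ, i.e. 0.28·3.5·k^(0.28−1) = 0.07, so k_gold = (0.28·3.5/0.07)^(1/0.72) ≈ 39.0701.
y_gold = 3.5·39.0701^0.28 ≈ 9.7675; c_gold = (1−0.28)·y_gold ≈ 7.0326.

(a) s_gold = 0.280; (b) c_gold ≈ 7.033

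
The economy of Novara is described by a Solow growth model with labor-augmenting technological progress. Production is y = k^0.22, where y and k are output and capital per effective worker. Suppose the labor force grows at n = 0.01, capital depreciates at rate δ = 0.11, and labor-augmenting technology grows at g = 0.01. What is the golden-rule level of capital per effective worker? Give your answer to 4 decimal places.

n + g + δ = 0.01 + 0.01 + 0.11 = 0.13.
At the golden rule the marginal product of capital equals n+g+δ: 0.22·k^(0.22−1) = 0.13. Solving, k_gold = (0.22/0.13)^(1/0.78) ≈ 1.9630.

k_gold ≈ 1.9630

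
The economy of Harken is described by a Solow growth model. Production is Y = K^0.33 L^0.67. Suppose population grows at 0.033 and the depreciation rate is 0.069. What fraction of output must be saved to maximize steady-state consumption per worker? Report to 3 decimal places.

n + δ = 0.033 + 0.069 = 0.102.
At the golden rule MPK = n+δ, and in any Cobb-Douglas steady state s = (n+δ)·k/y = MPK·k/y = capital's share 0.33.

s_gold = 0.330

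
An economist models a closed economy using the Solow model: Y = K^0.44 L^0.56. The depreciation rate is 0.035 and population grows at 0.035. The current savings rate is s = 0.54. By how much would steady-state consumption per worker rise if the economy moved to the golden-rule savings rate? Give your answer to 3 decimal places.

Δc ≈ 0.083

n + δ = 0.035 + 0.035 = 0.07.
Current steady state (s = 0.54): k* = (0.54/0.07)^(1/0.56) ≈ 38.4111, y* = 38.4111^0.44 ≈ 4.9792, c* = (1−0.54)·4.9792 ≈ 2.2904.
Maximizing c = f(k) − (n+δ)·k gives f'(k) = n+δ, i.e. 0.44·k^(0.44−1) = 0.07, so k_gold = (0.44/0.07)^(1/0.56) ≈ 26.6461.
y_gold = 26.6461^0.44 ≈ 4.2391, c_gold = y_gold − 0.07·k_gold ≈ 2.3739.
Gain: Δc = 2.3739 − 2.2904 ≈ 0.0835.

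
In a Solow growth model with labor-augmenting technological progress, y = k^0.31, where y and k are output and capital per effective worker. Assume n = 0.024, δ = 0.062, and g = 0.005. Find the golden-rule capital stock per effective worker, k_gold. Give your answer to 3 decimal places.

n + g + δ = 0.024 + 0.005 + 0.062 = 0.091.
Setting f'(k) = n+g+δ gives 0.31·k^(0.31−1) = 0.091, hence k_gold = (0.31/0.091)^(1/0.69) ≈ 5.9085.

k_gold ≈ 5.909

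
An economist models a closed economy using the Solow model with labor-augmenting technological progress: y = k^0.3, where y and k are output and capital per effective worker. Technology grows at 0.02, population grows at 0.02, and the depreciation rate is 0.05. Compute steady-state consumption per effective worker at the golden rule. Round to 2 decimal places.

c_gold ≈ 1.17

Capital per effective worker breaks even when investment replaces (n + g + δ)·k; here n + g + δ = 0.09.
Maximizing c = f(k) − (n+g+δ)·k gives f'(k) = n+g+δ, i.e. 0.3·k^(0.3−1) = 0.09, so k_gold = (0.3/0.09)^(1/0.7) ≈ 5.5843.
y_gold = 5.5843^0.3 ≈ 1.6753.
c_gold = y_gold − (n+g+δ)·k_gold = 1.6753 − 0.09·5.5843 ≈ 1.1727.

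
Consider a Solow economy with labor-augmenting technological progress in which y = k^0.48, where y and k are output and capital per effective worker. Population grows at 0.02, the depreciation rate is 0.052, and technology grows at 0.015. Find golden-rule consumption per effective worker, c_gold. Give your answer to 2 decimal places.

Break-even investment rate: n + g + δ = 0.02 + 0.015 + 0.052 = 0.087.
Golden rule sets MPK = n+g+δ: 0.48·k^(0.48−1) = 0.087, so k_gold = (0.48/0.087)^(1/0.52) ≈ 26.6924.
y_gold = 26.6924^0.48 ≈ 4.8380.
c_gold = y_gold − (n+g+δ)·k_gold = 4.8380 − 0.087·26.6924 ≈ 2.5158.

c_gold ≈ 2.52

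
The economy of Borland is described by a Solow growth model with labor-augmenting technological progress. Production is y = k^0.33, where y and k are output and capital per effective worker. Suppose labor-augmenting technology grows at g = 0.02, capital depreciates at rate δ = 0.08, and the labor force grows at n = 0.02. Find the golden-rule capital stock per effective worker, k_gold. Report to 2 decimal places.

k_gold ≈ 4.53

Capital per effective worker breaks even when investment replaces (n + g + δ)·k; here n + g + δ = 0.12.
Maximizing c = f(k) − (n+g+δ)·k gives f'(k) = n+g+δ, i.e. 0.33·k^(0.33−1) = 0.12, so k_gold = (0.33/0.12)^(1/0.67) ≈ 4.5261.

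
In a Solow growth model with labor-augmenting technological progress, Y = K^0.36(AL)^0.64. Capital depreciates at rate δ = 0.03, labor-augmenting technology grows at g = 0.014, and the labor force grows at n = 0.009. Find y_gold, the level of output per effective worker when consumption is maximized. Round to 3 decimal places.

y_gold ≈ 2.938

The effective depreciation rate is n + g + δ = 0.009 + 0.014 + 0.03 = 0.053.
At the golden rule the marginal product of capital equals n+g+δ: 0.36·k^(0.36−1) = 0.053. Solving, k_gold = (0.36/0.053)^(1/0.64) ≈ 19.9545.
Output: y_gold = k_gold^0.36 = 19.9545^0.36 ≈ 2.9378.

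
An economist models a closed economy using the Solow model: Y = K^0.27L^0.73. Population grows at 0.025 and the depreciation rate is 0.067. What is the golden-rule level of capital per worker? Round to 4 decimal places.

k_gold ≈ 4.3703

Break-even investment rate: n + δ = 0.025 + 0.067 = 0.092.
Setting f'(k) = n+δ gives 0.27·k^(0.27−1) = 0.092, hence k_gold = (0.27/0.092)^(1/0.73) ≈ 4.3703.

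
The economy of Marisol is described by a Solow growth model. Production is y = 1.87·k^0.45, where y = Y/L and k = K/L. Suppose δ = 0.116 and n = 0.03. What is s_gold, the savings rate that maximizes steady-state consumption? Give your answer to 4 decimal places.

s_gold = 0.4500

The effective depreciation rate is n + δ = 0.03 + 0.116 = 0.146.
At the golden rule MPK = n+δ, and in any Cobb-Douglas steady state s = (n+δ)·k/y = MPK·k/y = capital's share 0.45.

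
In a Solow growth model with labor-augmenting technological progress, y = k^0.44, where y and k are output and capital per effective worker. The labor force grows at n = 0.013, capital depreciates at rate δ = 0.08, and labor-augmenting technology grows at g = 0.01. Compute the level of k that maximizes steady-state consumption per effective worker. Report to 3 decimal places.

k_gold ≈ 13.369

n + g + δ = 0.013 + 0.01 + 0.08 = 0.103.
Maximizing c = f(k) − (n+g+δ)·k gives f'(k) = n+g+δ, i.e. 0.44·k^(0.44−1) = 0.103, so k_gold = (0.44/0.103)^(1/0.56) ≈ 13.3690.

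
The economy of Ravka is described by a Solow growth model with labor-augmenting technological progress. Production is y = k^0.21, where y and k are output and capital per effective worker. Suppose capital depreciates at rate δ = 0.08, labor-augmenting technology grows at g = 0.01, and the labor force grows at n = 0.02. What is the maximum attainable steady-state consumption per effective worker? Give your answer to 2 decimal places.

c_gold ≈ 0.94

Break-even investment rate: n + g + δ = 0.02 + 0.01 + 0.08 = 0.11.
Setting f'(k) = n+g+δ gives 0.21·k^(0.21−1) = 0.11, hence k_gold = (0.21/0.11)^(1/0.79) ≈ 2.2671.
y_gold = 2.2671^0.21 ≈ 1.1875.
c_gold = y_gold − (n+g+δ)·k_gold = 1.1875 − 0.11·2.2671 ≈ 0.9382.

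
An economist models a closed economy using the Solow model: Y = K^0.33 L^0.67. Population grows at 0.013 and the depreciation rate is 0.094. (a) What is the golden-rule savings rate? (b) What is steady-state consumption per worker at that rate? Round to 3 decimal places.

n + δ = 0.013 + 0.094 = 0.107.
For Cobb-Douglas, s_gold equals capital's share: s_gold = 0.33.
Setting f'(k) = n+δ gives 0.33·k^(0.33−1) = 0.107, hence k_gold = (0.33/0.107)^(1/0.67) ≈ 5.3709.
y_gold = 5.3709^0.33 ≈ 1.7415; c_gold = (1−0.33)·y_gold ≈ 1.1668.

(a) s_gold = 0.330; (b) c_gold ≈ 1.167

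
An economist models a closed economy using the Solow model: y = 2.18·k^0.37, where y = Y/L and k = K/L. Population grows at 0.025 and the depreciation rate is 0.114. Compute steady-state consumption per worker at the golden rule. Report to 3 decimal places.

Break-even investment rate: n + δ = 0.025 + 0.114 = 0.139.
Setting f'(k) = n+δ gives 0.37·2.18·k^(0.37−1) = 0.139, hence k_gold = (0.37·2.18/0.139)^(1/0.63) ≈ 16.2979.
y_gold = 2.18·16.2979^0.37 ≈ 6.1227.
c_gold = y_gold − (n+δ)·k_gold = 6.1227 − 0.139·16.2979 ≈ 3.8573.

c_gold ≈ 3.857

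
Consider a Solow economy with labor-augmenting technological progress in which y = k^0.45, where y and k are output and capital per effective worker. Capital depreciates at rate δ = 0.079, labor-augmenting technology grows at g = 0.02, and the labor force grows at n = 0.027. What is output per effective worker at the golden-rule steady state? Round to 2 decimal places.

Capital per effective worker breaks even when investment replaces (n + g + δ)·k; here n + g + δ = 0.126.
Setting f'(k) = n+g+δ gives 0.45·k^(0.45−1) = 0.126, hence k_gold = (0.45/0.126)^(1/0.55) ≈ 10.1197.
Output: y_gold = k_gold^0.45 = 10.1197^0.45 ≈ 2.8335.

y_gold ≈ 2.83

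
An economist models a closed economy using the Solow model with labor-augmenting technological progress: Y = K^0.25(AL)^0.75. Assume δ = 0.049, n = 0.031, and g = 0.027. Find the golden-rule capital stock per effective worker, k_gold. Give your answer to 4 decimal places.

k_gold ≈ 3.1003

n + g + δ = 0.031 + 0.027 + 0.049 = 0.107.
At the golden rule the marginal product of capital equals n+g+δ: 0.25·k^(0.25−1) = 0.107. Solving, k_gold = (0.25/0.107)^(1/0.75) ≈ 3.1003.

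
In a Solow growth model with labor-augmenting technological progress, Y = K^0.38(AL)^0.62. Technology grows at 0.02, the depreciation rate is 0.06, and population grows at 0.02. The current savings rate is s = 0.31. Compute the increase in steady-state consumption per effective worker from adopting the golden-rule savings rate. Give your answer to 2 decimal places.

Δc ≈ 0.02

n + g + δ = 0.02 + 0.02 + 0.06 = 0.1.
Current steady state (s = 0.31): k* = (0.31/0.1)^(1/0.62) ≈ 6.2018, y* = 6.2018^0.38 ≈ 2.0006, c* = (1−0.31)·2.0006 ≈ 1.3804.
Golden rule sets MPK = n+g+δ: 0.38·k^(0.38−1) = 0.1, so k_gold = (0.38/0.1)^(1/0.62) ≈ 8.6126.
y_gold = 8.6126^0.38 ≈ 2.2665, c_gold = y_gold − 0.1·k_gold ≈ 1.4052.
Gain: Δc = 1.4052 − 1.3804 ≈ 0.0248.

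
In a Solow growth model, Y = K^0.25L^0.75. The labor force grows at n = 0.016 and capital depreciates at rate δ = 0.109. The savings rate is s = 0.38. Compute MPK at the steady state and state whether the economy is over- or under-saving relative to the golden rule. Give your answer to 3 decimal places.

over-saving; MPK ≈ 0.082

Break-even investment rate: n + δ = 0.016 + 0.109 = 0.125.
Steady-state k*: s·k^0.25 = 0.125·k gives k* = (0.38/0.125)^(1/0.75) ≈ 4.4038.
MPK = 0.25·4.4038^(-0.75) ≈ 0.0822.
MPK < n+δ = 0.125, so the economy is dynamically inefficient (over-saving).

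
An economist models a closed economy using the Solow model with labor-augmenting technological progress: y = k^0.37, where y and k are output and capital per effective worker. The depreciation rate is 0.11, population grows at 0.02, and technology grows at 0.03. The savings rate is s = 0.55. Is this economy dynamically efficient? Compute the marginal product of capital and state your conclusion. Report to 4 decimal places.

dynamically inefficient; MPK ≈ 0.1076

Capital per effective worker breaks even when investment replaces (n + g + δ)·k; here n + g + δ = 0.16.
Steady-state k*: s·k^0.37 = 0.16·k gives k* = (0.55/0.16)^(1/0.63) ≈ 7.0987.
MPK = 0.37·7.0987^(-0.63) ≈ 0.1076.
MPK < n+g+δ = 0.16, so the economy is dynamically inefficient (over-saving).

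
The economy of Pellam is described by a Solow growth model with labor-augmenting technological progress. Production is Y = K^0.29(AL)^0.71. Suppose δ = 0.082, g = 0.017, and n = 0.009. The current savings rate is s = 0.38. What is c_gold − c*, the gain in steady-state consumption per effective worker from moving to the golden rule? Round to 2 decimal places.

Δc ≈ 0.03

The effective depreciation rate is n + g + δ = 0.009 + 0.017 + 0.082 = 0.108.
Current steady state (s = 0.38): k* = (0.38/0.108)^(1/0.71) ≈ 5.8819, y* = 5.8819^0.29 ≈ 1.6717, c* = (1−0.38)·1.6717 ≈ 1.0365.
At the golden rule the marginal product of capital equals n+g+δ: 0.29·k^(0.29−1) = 0.108. Solving, k_gold = (0.29/0.108)^(1/0.71) ≈ 4.0197.
y_gold = 4.0197^0.29 ≈ 1.4970, c_gold = y_gold − 0.108·k_gold ≈ 1.0629.
Gain: Δc = 1.0629 − 1.0365 ≈ 0.0264.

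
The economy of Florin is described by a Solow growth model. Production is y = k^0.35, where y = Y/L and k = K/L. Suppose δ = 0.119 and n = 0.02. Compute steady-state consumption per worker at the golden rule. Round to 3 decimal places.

c_gold ≈ 1.069

n + δ = 0.02 + 0.119 = 0.139.
Golden rule sets MPK = n+δ: 0.35·k^(0.35−1) = 0.139, so k_gold = (0.35/0.139)^(1/0.65) ≈ 4.1400.
y_gold = 4.1400^0.35 ≈ 1.6442.
c_gold = y_gold − (n+δ)·k_gold = 1.6442 − 0.139·4.1400 ≈ 1.0687.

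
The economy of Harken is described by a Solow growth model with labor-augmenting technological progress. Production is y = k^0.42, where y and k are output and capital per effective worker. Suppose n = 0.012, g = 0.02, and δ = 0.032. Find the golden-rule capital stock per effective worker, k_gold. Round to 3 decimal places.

k_gold ≈ 25.630

Capital per effective worker breaks even when investment replaces (n + g + δ)·k; here n + g + δ = 0.064.
At the golden rule the marginal product of capital equals n+g+δ: 0.42·k^(0.42−1) = 0.064. Solving, k_gold = (0.42/0.064)^(1/0.58) ≈ 25.6295.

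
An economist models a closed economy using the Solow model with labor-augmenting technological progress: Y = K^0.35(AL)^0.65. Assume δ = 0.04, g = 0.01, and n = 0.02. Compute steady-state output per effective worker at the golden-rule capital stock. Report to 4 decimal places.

y_gold ≈ 2.3789

The effective depreciation rate is n + g + δ = 0.02 + 0.01 + 0.04 = 0.07.
Golden rule sets MPK = n+g+δ: 0.35·k^(0.35−1) = 0.07, so k_gold = (0.35/0.07)^(1/0.65) ≈ 11.8943.
Output: y_gold = k_gold^0.35 = 11.8943^0.35 ≈ 2.3789.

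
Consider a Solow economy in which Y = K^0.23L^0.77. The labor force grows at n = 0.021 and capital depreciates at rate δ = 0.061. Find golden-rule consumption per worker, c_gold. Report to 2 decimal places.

c_gold ≈ 1.05

Capital per worker breaks even when investment replaces (n + δ)·k; here n + δ = 0.082.
At the golden rule the marginal product of capital equals n+δ: 0.23·k^(0.23−1) = 0.082. Solving, k_gold = (0.23/0.082)^(1/0.77) ≈ 3.8169.
y_gold = 3.8169^0.23 ≈ 1.3608.
c_gold = y_gold − (n+δ)·k_gold = 1.3608 − 0.082·3.8169 ≈ 1.0478.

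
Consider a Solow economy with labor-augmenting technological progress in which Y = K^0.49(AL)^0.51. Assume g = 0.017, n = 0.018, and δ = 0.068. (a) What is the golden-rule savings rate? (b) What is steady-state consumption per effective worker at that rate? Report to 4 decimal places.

(a) s_gold = 0.4900; (b) c_gold ≈ 2.2823

Break-even investment rate: n + g + δ = 0.018 + 0.017 + 0.068 = 0.103.
For Cobb-Douglas, s_gold equals capital's share: s_gold = 0.49.
Golden rule sets MPK = n+g+δ: 0.49·k^(0.49−1) = 0.103, so k_gold = (0.49/0.103)^(1/0.51) ≈ 21.2890.
y_gold = 21.2890^0.49 ≈ 4.4750; c_gold = (1−0.49)·y_gold ≈ 2.2823.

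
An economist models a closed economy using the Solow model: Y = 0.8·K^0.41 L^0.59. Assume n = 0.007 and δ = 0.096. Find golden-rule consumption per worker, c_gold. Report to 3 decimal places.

n + δ = 0.007 + 0.096 = 0.103.
Golden rule sets MPK = n+δ: 0.41·0.8·k^(0.41−1) = 0.103, so k_gold = (0.41·0.8/0.103)^(1/0.59) ≈ 7.1220.
y_gold = 0.8·7.1220^0.41 ≈ 1.7892.
c_gold = y_gold − (n+δ)·k_gold = 1.7892 − 0.103·7.1220 ≈ 1.0556.

c_gold ≈ 1.056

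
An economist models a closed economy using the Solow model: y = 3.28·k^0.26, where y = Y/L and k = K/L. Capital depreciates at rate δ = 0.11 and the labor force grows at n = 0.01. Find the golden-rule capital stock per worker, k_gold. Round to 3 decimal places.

k_gold ≈ 14.155

The effective depreciation rate is n + δ = 0.01 + 0.11 = 0.12.
Golden rule sets MPK = n+δ: 0.26·3.28·k^(0.26−1) = 0.12, so k_gold = (0.26·3.28/0.12)^(1/0.74) ≈ 14.1547.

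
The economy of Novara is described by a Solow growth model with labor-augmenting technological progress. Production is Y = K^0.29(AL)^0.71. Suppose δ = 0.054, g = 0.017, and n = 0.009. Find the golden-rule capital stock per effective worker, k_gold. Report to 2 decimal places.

k_gold ≈ 6.13

n + g + δ = 0.009 + 0.017 + 0.054 = 0.08.
Setting f'(k) = n+g+δ gives 0.29·k^(0.29−1) = 0.08, hence k_gold = (0.29/0.08)^(1/0.71) ≈ 6.1342.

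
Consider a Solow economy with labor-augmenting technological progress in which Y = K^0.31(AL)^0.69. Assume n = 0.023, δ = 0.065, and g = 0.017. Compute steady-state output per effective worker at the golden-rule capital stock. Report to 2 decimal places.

Break-even investment rate: n + g + δ = 0.023 + 0.017 + 0.065 = 0.105.
Golden rule sets MPK = n+g+δ: 0.31·k^(0.31−1) = 0.105, so k_gold = (0.31/0.105)^(1/0.69) ≈ 4.8019.
Output: y_gold = k_gold^0.31 = 4.8019^0.31 ≈ 1.6264.

y_gold ≈ 1.63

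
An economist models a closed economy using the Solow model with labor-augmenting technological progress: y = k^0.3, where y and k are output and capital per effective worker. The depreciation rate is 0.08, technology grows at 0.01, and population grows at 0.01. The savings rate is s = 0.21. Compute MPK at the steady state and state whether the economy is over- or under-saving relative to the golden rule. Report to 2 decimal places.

under-saving; MPK ≈ 0.14

n + g + δ = 0.01 + 0.01 + 0.08 = 0.1.
Steady-state k*: s·k^0.3 = 0.1·k gives k* = (0.21/0.1)^(1/0.7) ≈ 2.8861.
MPK = 0.3·2.8861^(-0.7) ≈ 0.1429.
MPK > n+g+δ = 0.1, so the economy is dynamically efficient (under-saving).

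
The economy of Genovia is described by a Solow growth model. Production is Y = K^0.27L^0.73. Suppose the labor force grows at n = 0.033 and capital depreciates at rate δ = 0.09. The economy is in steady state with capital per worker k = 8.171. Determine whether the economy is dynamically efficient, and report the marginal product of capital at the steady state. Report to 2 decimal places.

dynamically inefficient; MPK ≈ 0.06

Break-even investment rate: n + δ = 0.033 + 0.09 = 0.123.
MPK = 0.27·k^(0.27−1) = 0.27·8.171^(-0.73) ≈ 0.0583.
MPK < 0.123, so the economy is dynamically inefficient (over-saving).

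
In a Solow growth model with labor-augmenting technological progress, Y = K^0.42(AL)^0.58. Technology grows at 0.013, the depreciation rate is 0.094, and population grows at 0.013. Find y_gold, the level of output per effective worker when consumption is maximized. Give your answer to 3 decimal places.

Capital per effective worker breaks even when investment replaces (n + g + δ)·k; here n + g + δ = 0.12.
Setting f'(k) = n+g+δ gives 0.42·k^(0.42−1) = 0.12, hence k_gold = (0.42/0.12)^(1/0.58) ≈ 8.6706.
Output: y_gold = k_gold^0.42 = 8.6706^0.42 ≈ 2.4773.

y_gold ≈ 2.477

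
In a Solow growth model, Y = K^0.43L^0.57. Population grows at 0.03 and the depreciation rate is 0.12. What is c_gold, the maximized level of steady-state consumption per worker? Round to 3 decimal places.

Capital per worker breaks even when investment replaces (n + δ)·k; here n + δ = 0.15.
Golden rule sets MPK = n+δ: 0.43·k^(0.43−1) = 0.15, so k_gold = (0.43/0.15)^(1/0.57) ≈ 6.3448.
y_gold = 6.3448^0.43 ≈ 2.2133.
c_gold = y_gold − (n+δ)·k_gold = 2.2133 − 0.15·6.3448 ≈ 1.2616.

c_gold ≈ 1.262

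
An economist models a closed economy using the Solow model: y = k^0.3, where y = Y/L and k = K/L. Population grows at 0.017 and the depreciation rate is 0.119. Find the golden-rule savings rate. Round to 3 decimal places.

s_gold = 0.300

Break-even investment rate: n + δ = 0.017 + 0.119 = 0.136.
At the golden rule MPK = n+δ, and in any Cobb-Douglas steady state s = (n+δ)·k/y = MPK·k/y = capital's share 0.3.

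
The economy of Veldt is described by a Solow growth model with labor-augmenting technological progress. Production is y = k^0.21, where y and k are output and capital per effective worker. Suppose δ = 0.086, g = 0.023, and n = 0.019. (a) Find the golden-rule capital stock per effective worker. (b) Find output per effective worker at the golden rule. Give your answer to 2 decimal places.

n + g + δ = 0.019 + 0.023 + 0.086 = 0.128.
Setting f'(k) = n+g+δ gives 0.21·k^(0.21−1) = 0.128, hence k_gold = (0.21/0.128)^(1/0.79) ≈ 1.8714.
y_gold = 1.8714^0.21 ≈ 1.1407.

(a) k_gold ≈ 1.87; (b) y_gold ≈ 1.14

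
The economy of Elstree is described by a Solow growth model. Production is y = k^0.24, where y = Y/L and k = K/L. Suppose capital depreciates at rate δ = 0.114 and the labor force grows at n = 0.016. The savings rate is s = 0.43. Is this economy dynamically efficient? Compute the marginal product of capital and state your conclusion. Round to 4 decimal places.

Break-even investment rate: n + δ = 0.016 + 0.114 = 0.13.
Steady-state k*: s·k^0.24 = 0.13·k gives k* = (0.43/0.13)^(1/0.76) ≈ 4.8260.
MPK = 0.24·4.8260^(-0.76) ≈ 0.0726.
MPK < n+δ = 0.13, so the economy is dynamically inefficient (over-saving).

dynamically inefficient; MPK ≈ 0.0726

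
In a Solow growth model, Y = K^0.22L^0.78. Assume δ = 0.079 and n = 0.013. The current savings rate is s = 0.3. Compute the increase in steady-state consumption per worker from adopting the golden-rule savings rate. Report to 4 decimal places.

Δc ≈ 0.0205

The effective depreciation rate is n + δ = 0.013 + 0.079 = 0.092.
Current steady state (s = 0.3): k* = (0.3/0.092)^(1/0.78) ≈ 4.5511, y* = 4.5511^0.22 ≈ 1.3957, c* = (1−0.3)·1.3957 ≈ 0.9770.
Maximizing c = f(k) − (n+δ)·k gives f'(k) = n+δ, i.e. 0.22·k^(0.22−1) = 0.092, so k_gold = (0.22/0.092)^(1/0.78) ≈ 3.0579.
y_gold = 3.0579^0.22 ≈ 1.2788, c_gold = y_gold − 0.092·k_gold ≈ 0.9974.
Gain: Δc = 0.9974 − 0.9770 ≈ 0.0205.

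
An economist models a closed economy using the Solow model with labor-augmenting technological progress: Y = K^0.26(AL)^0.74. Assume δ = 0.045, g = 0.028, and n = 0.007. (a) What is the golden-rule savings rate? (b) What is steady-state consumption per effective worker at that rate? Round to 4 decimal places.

(a) s_gold = 0.2600; (b) c_gold ≈ 1.1197

The effective depreciation rate is n + g + δ = 0.007 + 0.028 + 0.045 = 0.08.
For Cobb-Douglas, s_gold equals capital's share: s_gold = 0.26.
Maximizing c = f(k) − (n+g+δ)·k gives f'(k) = n+g+δ, i.e. 0.26·k^(0.26−1) = 0.08, so k_gold = (0.26/0.08)^(1/0.74) ≈ 4.9174.
y_gold = 4.9174^0.26 ≈ 1.5130; c_gold = (1−0.26)·y_gold ≈ 1.1197.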